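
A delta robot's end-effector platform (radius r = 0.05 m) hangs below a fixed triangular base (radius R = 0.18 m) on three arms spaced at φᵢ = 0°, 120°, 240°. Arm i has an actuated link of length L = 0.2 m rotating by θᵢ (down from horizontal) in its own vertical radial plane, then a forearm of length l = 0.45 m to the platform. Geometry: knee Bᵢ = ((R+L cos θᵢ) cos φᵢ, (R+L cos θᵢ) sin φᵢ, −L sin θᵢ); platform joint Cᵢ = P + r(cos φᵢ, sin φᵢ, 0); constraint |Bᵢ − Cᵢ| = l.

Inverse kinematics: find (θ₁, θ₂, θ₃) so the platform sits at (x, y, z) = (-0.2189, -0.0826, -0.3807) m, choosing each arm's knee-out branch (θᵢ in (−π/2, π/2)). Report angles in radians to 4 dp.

θ₁ = 1.3091, θ₂ = 0.5234, θ₃ = -0.0874

φ1=0.0° → target in arm frame (-0.2189, -0.0826)
  A=0.3489, B=-0.3807, C=(l²−L²−A²−y'²−z²)/(2L)=-0.2775
  γ=atan2(-0.3807,0.3489)=-0.8290;  ψ=arccos(-0.5373)=2.1380;  θ1=γ+ψ≈1.3091
φ2=120.0° → target in arm frame (0.0379, 0.2309)
  A cos θ + B sin θ = C:  0.0921·cos θ + -0.3807·sin θ = -0.1105
  √(A²+B²)=0.3917;  θ2 = -1.3335+1.8569 ≈ 0.5234
arm 3 (φ=240.0°): x'=0.1810, y'=-0.1483
  A cos θ + B sin θ = C:  -0.0510·cos θ + -0.3807·sin θ = -0.0175
  γ=atan2(-0.3807,-0.0510)=-1.7039;  ψ=arccos(-0.0457)=1.6165;  θ3=γ+ψ≈-0.0874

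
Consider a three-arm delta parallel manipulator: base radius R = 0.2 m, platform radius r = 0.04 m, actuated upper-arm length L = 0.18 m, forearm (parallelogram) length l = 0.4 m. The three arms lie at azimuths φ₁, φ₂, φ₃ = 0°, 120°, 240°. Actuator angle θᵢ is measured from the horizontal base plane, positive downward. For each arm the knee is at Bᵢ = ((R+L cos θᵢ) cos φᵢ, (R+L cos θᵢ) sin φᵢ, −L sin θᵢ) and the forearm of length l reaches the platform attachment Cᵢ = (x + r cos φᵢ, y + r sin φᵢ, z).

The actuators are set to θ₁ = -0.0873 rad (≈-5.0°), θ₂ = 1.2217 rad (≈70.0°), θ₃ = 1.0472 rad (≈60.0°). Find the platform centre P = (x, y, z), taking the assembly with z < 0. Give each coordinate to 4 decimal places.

centre 1 = (0.3393·cos0.0°, 0.3393·sin0.0°, 0.0157) = (0.3393, 0.0000, 0.0157)
centre 2 = (0.2216·cos120.0°, 0.2216·sin120.0°, -0.1691) = (-0.1108, 0.1919, -0.1691)
φ3=240.0°: virtual centre (-0.1250, -0.2165, -0.1559), radius l
|centre ₂|²−|centre ₁|² = -0.0377;  |centre ₃|²−|centre ₁|² = -0.0286
[-0.9002 0.3838 -0.3697]·P = -0.0377;  [-0.9286 -0.4330 -0.3432]·P = -0.0286
det = 0.7462;  x = 0.0366+-0.3910z,  y = -0.0124+0.0461z
into |P−centre ₁|² = l²: 1.1550z² + 0.2042z + -0.0679 = 0;  Δ = 0.3556;  z = -0.3466 or 0.1697 → z<0 root = -0.3466
x = 0.1721, y = -0.0284

(0.1721, -0.0284, -0.3466)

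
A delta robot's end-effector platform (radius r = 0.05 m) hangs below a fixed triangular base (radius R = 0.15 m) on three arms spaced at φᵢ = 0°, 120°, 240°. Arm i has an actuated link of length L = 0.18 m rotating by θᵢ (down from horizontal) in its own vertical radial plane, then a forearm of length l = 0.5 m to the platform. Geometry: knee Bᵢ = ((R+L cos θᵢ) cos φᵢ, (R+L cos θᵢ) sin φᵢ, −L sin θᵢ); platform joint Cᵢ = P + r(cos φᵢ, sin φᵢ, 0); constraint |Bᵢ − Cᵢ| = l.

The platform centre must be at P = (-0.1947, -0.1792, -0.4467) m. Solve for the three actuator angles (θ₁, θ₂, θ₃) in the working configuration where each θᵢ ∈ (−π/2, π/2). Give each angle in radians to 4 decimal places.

θ₁ = 1.1344, θ₂ = 0.7854, θ₃ = -0.2616

arm 1 (φ=0.0°): x'=-0.1947, y'=-0.1792
  e−x'=0.2947;  (l²−L²−(e−x')²−y'²−z²)/2L = -0.2803
  θ1 = atan2(B,A) + arccos(C/0.5352) = 1.1344
rotate P by −φ2: (-0.0578, 0.2582, -0.4467)
  A=0.1578, B=-0.4467, C=(l²−L²−A²−y'²−z²)/(2L)=-0.2042
  θ2 = atan2(B,A) + arccos(C/0.4738) = 0.7854
φ3=240.0° → target in arm frame (0.2525, -0.0790)
  A=-0.1525, B=-0.4467, C=(l²−L²−A²−y'²−z²)/(2L)=-0.0318
  √(A²+B²)=0.4720;  θ3 = -1.8999+1.6382 ≈ -0.2616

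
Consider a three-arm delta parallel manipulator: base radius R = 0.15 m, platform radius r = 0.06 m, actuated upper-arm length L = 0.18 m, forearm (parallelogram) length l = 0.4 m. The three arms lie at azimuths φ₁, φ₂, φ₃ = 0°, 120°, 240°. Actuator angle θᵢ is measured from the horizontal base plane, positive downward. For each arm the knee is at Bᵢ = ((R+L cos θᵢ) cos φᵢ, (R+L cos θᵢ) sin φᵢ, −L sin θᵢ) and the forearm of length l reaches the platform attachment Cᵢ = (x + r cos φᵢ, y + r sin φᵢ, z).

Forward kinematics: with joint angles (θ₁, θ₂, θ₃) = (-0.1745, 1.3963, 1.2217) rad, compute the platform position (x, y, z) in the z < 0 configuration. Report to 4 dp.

centre 1 = (0.2673·cos0.0°, 0.2673·sin0.0°, 0.0313) = (0.2673, 0.0000, 0.0313)
φ2=120.0°: virtual centre (-0.0606, 0.1050, -0.1773), radius l
arm 3 at φ=240.0°: e+L cos θ3 = 0.1516;  centre 3 = (-0.0758, -0.1313, -0.1691)
|centre ₂|²−|centre ₁|² = -0.0263;  |centre ₃|²−|centre ₁|² = -0.0208
plane₁₂: -0.6558x+0.2100y+-0.4170z = -0.0263
Cramer: x(z) = 0.0356-0.6123z;  y(z) = -0.0138+0.0737z
quadratic in z: (1.3804)z²+(0.2191)z+(-0.1052)=0, √Δ=0.7930 → z ∈ {-0.3666, 0.2079}; z = -0.3666 (taking z<0)
x = 0.2601, y = -0.0408

(0.2601, -0.0408, -0.3666)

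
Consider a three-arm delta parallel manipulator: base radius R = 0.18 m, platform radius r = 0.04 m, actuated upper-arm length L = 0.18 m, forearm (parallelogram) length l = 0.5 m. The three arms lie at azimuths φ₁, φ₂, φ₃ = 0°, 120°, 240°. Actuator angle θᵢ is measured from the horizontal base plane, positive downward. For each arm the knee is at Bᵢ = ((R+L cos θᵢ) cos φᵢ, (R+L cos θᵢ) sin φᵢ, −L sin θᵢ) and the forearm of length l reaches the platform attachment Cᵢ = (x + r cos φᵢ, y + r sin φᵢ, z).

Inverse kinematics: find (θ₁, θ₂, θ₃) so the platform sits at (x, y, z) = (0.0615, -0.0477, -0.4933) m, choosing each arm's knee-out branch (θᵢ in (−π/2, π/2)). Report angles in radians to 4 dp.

θ₁ = 0.3491, θ₂ = 0.7853, θ₃ = 0.5236

arm 1 (φ=0.0°): x'=0.0615, y'=-0.0477
  A cos θ + B sin θ = C:  0.0785·cos θ + -0.4933·sin θ = -0.0950
  √(A²+B²)=0.4995;  θ1 = -1.4130+1.7620 ≈ 0.3491
φ2=120.0° → target in arm frame (-0.0721, -0.0294)
  e−x'=0.2121;  (l²−L²−(e−x')²−y'²−z²)/2L = -0.1988
  γ=atan2(-0.4933,0.2121)=-1.1648;  ψ=arccos(-0.3703)=1.9501;  θ2=γ+ψ≈0.7853
arm 3 (φ=240.0°): x'=0.0106, y'=0.0771
  A=0.1294, B=-0.4933, C=(l²−L²−A²−y'²−z²)/(2L)=-0.1346
  √(A²+B²)=0.5100;  θ3 = -1.3142+1.8378 ≈ 0.5236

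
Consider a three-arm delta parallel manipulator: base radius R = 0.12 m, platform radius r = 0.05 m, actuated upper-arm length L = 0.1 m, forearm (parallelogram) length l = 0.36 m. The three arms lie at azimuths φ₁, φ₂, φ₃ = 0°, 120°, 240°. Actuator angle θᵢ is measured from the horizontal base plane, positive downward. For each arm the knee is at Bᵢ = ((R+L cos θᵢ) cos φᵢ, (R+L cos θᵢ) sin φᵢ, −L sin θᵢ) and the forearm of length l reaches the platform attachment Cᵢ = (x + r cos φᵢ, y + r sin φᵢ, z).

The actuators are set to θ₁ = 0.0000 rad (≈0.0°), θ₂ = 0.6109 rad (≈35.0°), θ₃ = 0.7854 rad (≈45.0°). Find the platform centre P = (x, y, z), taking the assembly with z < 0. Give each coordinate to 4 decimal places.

(0.1001, 0.0239, -0.3523)

φ1=0.0°: virtual centre (0.1700, 0.0000, 0.0000), radius l
φ2=120.0°: virtual centre (-0.0760, 0.1316, -0.0574), radius l
arm 3 at φ=240.0°: e+L cos θ3 = 0.1407;  S3 = (-0.0704, -0.1219, -0.0707)
eliminate P² terms by subtracting sphere 1 from 2 and 3
linear system: -0.4919x+0.2631y = -0.0025−-0.1147z; -0.4807x+-0.2437y = -0.0041−-0.1414z
det = 0.2464;  x = 0.0069+-0.2645z,  y = 0.0032+-0.0585z
quadratic in z: (1.0734)z²+(0.0859)z+(-0.1030)=0, √Δ=0.6705 → z ∈ {-0.3523, 0.2723}; z = -0.3523 (taking z<0)
x = 0.1001, y = 0.0239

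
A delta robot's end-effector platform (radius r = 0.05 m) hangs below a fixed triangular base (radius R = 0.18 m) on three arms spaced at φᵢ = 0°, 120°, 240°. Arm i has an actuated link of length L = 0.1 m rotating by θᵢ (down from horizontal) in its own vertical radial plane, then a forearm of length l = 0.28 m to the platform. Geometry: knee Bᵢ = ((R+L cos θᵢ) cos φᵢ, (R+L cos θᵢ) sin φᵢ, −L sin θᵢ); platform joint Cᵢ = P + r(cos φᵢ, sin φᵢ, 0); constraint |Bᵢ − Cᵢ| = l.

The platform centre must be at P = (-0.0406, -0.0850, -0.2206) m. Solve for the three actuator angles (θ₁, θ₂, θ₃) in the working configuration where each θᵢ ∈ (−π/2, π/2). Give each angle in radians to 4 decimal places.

rotate P by −φ1: (-0.0406, -0.0850, -0.2206)
  e−x'=0.1706;  (l²−L²−(e−x')²−y'²−z²)/2L = -0.0830
  γ=atan2(-0.2206,0.1706)=-0.9125;  ψ=arccos(-0.2975)=1.8729;  θ1=γ+ψ≈0.9604
φ2=120.0° → target in arm frame (-0.0533, 0.0777)
  A cos θ + B sin θ = C:  0.1833·cos θ + -0.2206·sin θ = -0.0995
  √(A²+B²)=0.2868;  θ2 = -0.8775+1.9250 ≈ 1.0476
arm 3 (φ=240.0°): x'=0.0939, y'=0.0073
  A=0.0361, B=-0.2206, C=(l²−L²−A²−y'²−z²)/(2L)=0.0919
  γ=atan2(-0.2206,0.0361)=-1.4086;  ψ=arccos(0.4111)=1.1471;  θ3=γ+ψ≈-0.2615

θ₁ = 0.9604, θ₂ = 1.0476, θ₃ = -0.2615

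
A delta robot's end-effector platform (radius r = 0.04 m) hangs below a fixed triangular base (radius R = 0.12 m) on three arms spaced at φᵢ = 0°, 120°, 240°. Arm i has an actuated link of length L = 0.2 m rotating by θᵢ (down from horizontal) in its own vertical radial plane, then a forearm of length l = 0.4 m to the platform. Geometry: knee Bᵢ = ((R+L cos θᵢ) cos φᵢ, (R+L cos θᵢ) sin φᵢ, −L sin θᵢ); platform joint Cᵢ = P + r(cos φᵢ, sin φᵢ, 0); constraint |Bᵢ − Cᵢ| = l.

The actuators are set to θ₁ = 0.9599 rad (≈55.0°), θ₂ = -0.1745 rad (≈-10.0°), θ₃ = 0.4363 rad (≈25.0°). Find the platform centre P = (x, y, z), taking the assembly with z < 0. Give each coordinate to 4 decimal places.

(-0.1571, 0.0854, -0.3338)

φ1=0.0°: virtual centre (0.1947, 0.0000, -0.1638), radius l
φ2=120.0°: virtual centre (-0.1385, 0.2399, 0.0347), radius l
φ3=240.0°: virtual centre (-0.1306, -0.2263, -0.0845), radius l
subtract pairs → two planes through P
linear system: -0.6664x+0.4797y = 0.0132−0.3971z; -0.6507x+-0.4525y = 0.0106−0.1586z
Cramer: x(z) = -0.0180+0.4168z;  y(z) = 0.0024-0.2488z
into |P−S₁|² = l²: 1.2356z² + 0.1491z + -0.0879 = 0;  Δ = 0.4567;  z = -0.3338 or 0.2131 → z<0 root = -0.3338
x = -0.1571, y = 0.0854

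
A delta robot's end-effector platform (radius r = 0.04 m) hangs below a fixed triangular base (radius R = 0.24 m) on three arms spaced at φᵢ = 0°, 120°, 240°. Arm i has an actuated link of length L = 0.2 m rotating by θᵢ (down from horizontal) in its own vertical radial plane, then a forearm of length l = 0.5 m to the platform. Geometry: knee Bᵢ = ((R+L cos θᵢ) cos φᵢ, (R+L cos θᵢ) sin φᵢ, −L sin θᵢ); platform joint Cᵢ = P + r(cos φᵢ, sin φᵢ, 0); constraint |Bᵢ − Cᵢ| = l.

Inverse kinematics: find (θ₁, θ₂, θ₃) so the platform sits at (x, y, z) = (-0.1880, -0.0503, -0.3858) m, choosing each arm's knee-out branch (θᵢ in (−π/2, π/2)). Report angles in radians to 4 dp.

φ1=0.0° → target in arm frame (-0.1880, -0.0503)
  e−x'=0.3880;  (l²−L²−(e−x')²−y'²−z²)/2L = -0.2298
  θ1 = atan2(B,A) + arccos(C/0.5472) = 1.2216
rotate P by −φ2: (0.0504, 0.1880, -0.3858)
  A=0.1496, B=-0.3858, C=(l²−L²−A²−y'²−z²)/(2L)=0.0086
  √(A²+B²)=0.4138;  θ2 = -1.2010+1.5499 ≈ 0.3489
arm 3 (φ=240.0°): x'=0.1376, y'=-0.1377
  A cos θ + B sin θ = C:  0.0624·cos θ + -0.3858·sin θ = 0.0958
  √(A²+B²)=0.3908;  θ3 = -1.4103+1.3232 ≈ -0.0871

θ₁ = 1.2216, θ₂ = 0.3489, θ₃ = -0.0871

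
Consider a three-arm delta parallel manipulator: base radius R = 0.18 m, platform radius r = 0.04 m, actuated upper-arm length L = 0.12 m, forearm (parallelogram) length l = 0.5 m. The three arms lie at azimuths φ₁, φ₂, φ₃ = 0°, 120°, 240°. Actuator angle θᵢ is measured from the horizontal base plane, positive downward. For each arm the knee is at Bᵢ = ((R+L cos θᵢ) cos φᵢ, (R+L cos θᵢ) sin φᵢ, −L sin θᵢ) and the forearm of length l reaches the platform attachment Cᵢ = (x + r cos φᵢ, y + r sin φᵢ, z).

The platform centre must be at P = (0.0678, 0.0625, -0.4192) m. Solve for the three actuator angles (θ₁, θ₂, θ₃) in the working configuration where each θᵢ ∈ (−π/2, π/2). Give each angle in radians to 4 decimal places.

θ₁ = -0.3497, θ₂ = -0.0875, θ₃ = 0.4360

rotate P by −φ1: (0.0678, 0.0625, -0.4192)
  A cos θ + B sin θ = C:  0.0722·cos θ + -0.4192·sin θ = 0.2115
  γ=atan2(-0.4192,0.0722)=-1.4002;  ψ=arccos(0.4971)=1.0505;  θ1=γ+ψ≈-0.3497
rotate P by −φ2: (0.0202, -0.0900, -0.4192)
  A=0.1198, B=-0.4192, C=(l²−L²−A²−y'²−z²)/(2L)=0.1560
  γ=atan2(-0.4192,0.1198)=-1.2925;  ψ=arccos(0.3577)=1.2050;  θ2=γ+ψ≈-0.0875
rotate P by −φ3: (-0.0880, 0.0275, -0.4192)
  A cos θ + B sin θ = C:  0.2280·cos θ + -0.4192·sin θ = 0.0297
  θ3 = atan2(B,A) + arccos(C/0.4772) = 0.4360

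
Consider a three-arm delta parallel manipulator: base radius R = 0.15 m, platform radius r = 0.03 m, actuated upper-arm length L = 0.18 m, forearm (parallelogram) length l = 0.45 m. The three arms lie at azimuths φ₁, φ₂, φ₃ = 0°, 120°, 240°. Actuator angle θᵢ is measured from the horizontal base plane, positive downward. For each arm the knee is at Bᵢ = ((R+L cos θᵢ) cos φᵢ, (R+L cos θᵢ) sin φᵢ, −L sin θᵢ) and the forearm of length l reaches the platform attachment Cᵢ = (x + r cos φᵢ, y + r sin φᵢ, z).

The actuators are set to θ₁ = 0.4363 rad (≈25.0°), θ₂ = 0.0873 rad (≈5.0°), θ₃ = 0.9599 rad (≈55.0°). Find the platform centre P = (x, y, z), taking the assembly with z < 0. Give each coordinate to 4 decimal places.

(0.0232, 0.1428, -0.4145)

arm 1 at φ=0.0°: e+L cos θ1 = 0.2831;  centre 1 = (0.2831, 0.0000, -0.0761)
arm 2 at φ=120.0°: e+L cos θ2 = 0.2993;  centre 2 = (-0.1497, 0.2592, -0.0157)
φ3=240.0°: virtual centre (-0.1116, -0.1933, -0.1474), radius l
subtract pairs → two planes through P
plane₁₂: -0.8656x+0.5184y+0.1207z = 0.0039
det = 0.7440;  x = 0.0080+-0.0367z,  y = 0.0208+-0.2942z
quadratic in z: (1.0879)z²+(0.1601)z+(-0.1206)=0, √Δ=0.7418 → z ∈ {-0.4145, 0.2674}; z = -0.4145 (taking z<0)
x = 0.0232, y = 0.1428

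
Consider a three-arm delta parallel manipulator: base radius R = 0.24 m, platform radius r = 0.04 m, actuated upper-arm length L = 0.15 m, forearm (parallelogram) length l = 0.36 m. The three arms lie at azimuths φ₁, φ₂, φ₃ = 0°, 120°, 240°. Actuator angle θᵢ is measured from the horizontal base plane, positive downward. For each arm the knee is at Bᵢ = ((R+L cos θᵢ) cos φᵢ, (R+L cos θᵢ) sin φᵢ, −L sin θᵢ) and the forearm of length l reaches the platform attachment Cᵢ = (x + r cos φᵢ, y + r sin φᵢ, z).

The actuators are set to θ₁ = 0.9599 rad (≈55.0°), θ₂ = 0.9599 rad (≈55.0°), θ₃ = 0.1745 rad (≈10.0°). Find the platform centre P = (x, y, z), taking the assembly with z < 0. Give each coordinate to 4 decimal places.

(-0.0386, -0.0668, -0.2635)

arm 1 at φ=0.0°: e+L cos θ1 = 0.2860;  centre 1 = (0.2860, 0.0000, -0.1229)
centre 2 = (0.2860·cos120.0°, 0.2860·sin120.0°, -0.1229) = (-0.1430, 0.2477, -0.1229)
arm 3 at φ=240.0°: e+L cos θ3 = 0.3477;  centre 3 = (-0.1739, -0.3011, -0.0260)
subtract pairs → two planes through P
[-0.8581 0.4954 0.0000]·P = 0.0000;  [-0.9198 -0.6023 0.1937]·P = 0.0247
Cramer: x(z) = -0.0126+0.0987z;  y(z) = -0.0218+0.1709z
quadratic in z: (1.0389)z²+(0.1794)z+(-0.0249)=0, √Δ=0.3681 → z ∈ {-0.2635, 0.0908}; z = -0.2635 (taking z<0)
x = -0.0386, y = -0.0668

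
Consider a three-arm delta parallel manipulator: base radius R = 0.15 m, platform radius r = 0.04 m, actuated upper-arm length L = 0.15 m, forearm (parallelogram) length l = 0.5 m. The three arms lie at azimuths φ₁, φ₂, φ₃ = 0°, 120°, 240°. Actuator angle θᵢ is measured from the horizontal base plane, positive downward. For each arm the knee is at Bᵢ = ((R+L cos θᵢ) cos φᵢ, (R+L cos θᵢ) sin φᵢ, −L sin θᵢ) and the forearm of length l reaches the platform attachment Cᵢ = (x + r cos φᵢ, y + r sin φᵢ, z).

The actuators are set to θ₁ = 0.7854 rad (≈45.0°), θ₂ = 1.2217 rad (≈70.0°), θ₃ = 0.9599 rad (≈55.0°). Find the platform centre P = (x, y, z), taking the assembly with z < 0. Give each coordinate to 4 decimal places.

S1 = (0.2161·cos0.0°, 0.2161·sin0.0°, -0.1061) = (0.2161, 0.0000, -0.1061)
φ2=120.0°: virtual centre (-0.0807, 0.1397, -0.1410), radius l
S3 = (0.1960·cos240.0°, 0.1960·sin240.0°, -0.1229) = (-0.0980, -0.1698, -0.1229)
subtract pairs → two planes through P
linear system: -0.5934x+0.2794y = -0.0120−-0.0698z; -0.6282x+-0.3396y = -0.0044−-0.0336z
Cramer: x(z) = 0.0141-0.0877z;  y(z) = -0.0131+0.0634z
into |P−S₁|² = l²: 1.0117z² + 0.2459z + -0.1978 = 0;  Δ = 0.8609;  z = -0.5801 or 0.3370 → z<0 root = -0.5801
x = 0.0650, y = -0.0499

(0.0650, -0.0499, -0.5801)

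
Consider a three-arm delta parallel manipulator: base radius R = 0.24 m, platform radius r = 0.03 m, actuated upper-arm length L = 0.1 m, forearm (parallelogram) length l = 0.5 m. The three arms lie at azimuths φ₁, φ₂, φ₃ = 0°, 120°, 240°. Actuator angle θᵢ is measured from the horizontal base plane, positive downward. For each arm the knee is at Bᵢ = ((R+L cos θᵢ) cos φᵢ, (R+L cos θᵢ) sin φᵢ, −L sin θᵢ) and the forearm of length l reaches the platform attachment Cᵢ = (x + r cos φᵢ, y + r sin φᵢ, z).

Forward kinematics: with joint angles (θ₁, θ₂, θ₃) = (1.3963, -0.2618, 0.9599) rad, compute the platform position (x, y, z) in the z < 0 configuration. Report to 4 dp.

(-0.1138, 0.1091, -0.4474)

O1 = (0.2274·cos0.0°, 0.2274·sin0.0°, -0.0985) = (0.2274, 0.0000, -0.0985)
arm 2 at φ=120.0°: e+L cos θ2 = 0.3066;  O2 = (-0.1533, 0.2655, 0.0259)
φ3=240.0°: virtual centre (-0.1337, -0.2315, -0.0819), radius l
subtract pairs → two planes through P
[-0.7613 0.5310 0.2487]·P = 0.0333;  [-0.7221 -0.4631 0.0331]·P = 0.0168
Cramer: x(z) = -0.0331+0.1804z;  y(z) = 0.0153-0.2097z
quadratic in z: (1.0765)z²+(0.0966)z+(-0.1722)=0, √Δ=0.8666 → z ∈ {-0.4474, 0.3576}; z = -0.4474 (taking z<0)
x = -0.1138, y = 0.1091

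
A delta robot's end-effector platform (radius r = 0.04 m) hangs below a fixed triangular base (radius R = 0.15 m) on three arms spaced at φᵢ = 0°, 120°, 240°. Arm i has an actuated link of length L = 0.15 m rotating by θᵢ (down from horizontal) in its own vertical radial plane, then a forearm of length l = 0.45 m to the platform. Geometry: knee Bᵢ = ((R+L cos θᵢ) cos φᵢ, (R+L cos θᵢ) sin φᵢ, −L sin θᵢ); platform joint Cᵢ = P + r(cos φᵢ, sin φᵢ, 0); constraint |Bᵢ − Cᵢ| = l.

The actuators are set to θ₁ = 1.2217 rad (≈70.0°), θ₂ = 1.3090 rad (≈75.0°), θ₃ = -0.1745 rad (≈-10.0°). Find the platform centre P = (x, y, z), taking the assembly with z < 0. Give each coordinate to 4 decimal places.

(-0.1089, -0.2228, -0.4235)

arm 1 at φ=0.0°: ρ1 = 0.1613;  O1 = (0.1613, 0.0000, -0.1410)
φ2=120.0°: virtual centre (-0.0744, 0.1289, -0.1449), radius l
arm 3 at φ=240.0°: ρ3 = 0.2577;  O3 = (-0.1289, -0.2232, 0.0260)
|O₂|²−|O₁|² = -0.0027;  |O₃|²−|O₁|² = 0.0212
plane₁₂: -0.4714x+0.2578y+-0.0079z = -0.0027
det = 0.3600;  x = -0.0118+0.2294z,  y = -0.0322+0.4500z
quadratic in z: (1.2551)z²+(0.1735)z+(-0.1516)=0, √Δ=0.8896 → z ∈ {-0.4235, 0.2853}; z = -0.4235 (taking z<0)
x = -0.1089, y = -0.2228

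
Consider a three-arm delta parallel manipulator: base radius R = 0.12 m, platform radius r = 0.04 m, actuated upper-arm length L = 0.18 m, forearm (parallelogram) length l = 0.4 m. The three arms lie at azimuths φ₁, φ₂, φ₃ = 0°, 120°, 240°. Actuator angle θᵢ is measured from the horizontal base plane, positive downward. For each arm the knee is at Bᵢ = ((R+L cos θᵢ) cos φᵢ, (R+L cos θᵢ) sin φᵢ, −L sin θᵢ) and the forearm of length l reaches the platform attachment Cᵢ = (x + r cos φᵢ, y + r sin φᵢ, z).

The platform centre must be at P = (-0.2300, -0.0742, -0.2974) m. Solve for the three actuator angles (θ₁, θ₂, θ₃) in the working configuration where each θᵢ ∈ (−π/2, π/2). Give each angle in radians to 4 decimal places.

rotate P by −φ1: (-0.2300, -0.0742, -0.2974)
  A=0.3100, B=-0.2974, C=(l²−L²−A²−y'²−z²)/(2L)=-0.1735
  √(A²+B²)=0.4296;  θ1 = -0.7647+1.9865 ≈ 1.2218
arm 2 (φ=120.0°): x'=0.0507, y'=0.2363
  e−x'=0.0293;  (l²−L²−(e−x')²−y'²−z²)/2L = -0.0487
  √(A²+B²)=0.2988;  θ2 = -1.4727+1.7345 ≈ 0.2618
φ3=240.0° → target in arm frame (0.1793, -0.1621)
  A=-0.0993, B=-0.2974, C=(l²−L²−A²−y'²−z²)/(2L)=0.0084
  θ3 = atan2(B,A) + arccos(C/0.3135) = -0.3490

θ₁ = 1.2218, θ₂ = 0.2618, θ₃ = -0.3490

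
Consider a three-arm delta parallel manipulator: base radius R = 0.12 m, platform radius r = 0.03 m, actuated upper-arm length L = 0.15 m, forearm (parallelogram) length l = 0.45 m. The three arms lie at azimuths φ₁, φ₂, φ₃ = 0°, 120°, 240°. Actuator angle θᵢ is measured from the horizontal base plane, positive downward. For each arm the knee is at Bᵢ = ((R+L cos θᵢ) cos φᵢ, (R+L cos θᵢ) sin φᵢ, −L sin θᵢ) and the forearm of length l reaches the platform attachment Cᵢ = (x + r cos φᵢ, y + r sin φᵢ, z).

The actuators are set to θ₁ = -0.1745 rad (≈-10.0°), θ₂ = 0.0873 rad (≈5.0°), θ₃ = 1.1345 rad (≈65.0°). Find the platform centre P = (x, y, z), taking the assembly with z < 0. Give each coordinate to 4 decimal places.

(0.1435, 0.1770, -0.3768)

arm 1 at φ=0.0°: ρ1 = 0.2377;  S1 = (0.2377, 0.0000, 0.0260)
arm 2 at φ=120.0°: ρ2 = 0.2394;  S2 = (-0.1197, 0.2074, -0.0131)
φ3=240.0°: virtual centre (-0.0767, -0.1328, -0.1359), radius l
subtract pairs → two planes through P
[-0.7149 0.4147 -0.0782]·P = 0.0003;  [-0.6288 -0.2657 -0.3240]·P = -0.0152
Cramer: x(z) = 0.0138-0.3442z;  y(z) = 0.0245-0.4047z
into |P−S₁|² = l²: 1.2823z² + 0.0822z + -0.1511 = 0;  Δ = 0.7816;  z = -0.3768 or 0.3127 → z<0 root = -0.3768
x = 0.1435, y = 0.1770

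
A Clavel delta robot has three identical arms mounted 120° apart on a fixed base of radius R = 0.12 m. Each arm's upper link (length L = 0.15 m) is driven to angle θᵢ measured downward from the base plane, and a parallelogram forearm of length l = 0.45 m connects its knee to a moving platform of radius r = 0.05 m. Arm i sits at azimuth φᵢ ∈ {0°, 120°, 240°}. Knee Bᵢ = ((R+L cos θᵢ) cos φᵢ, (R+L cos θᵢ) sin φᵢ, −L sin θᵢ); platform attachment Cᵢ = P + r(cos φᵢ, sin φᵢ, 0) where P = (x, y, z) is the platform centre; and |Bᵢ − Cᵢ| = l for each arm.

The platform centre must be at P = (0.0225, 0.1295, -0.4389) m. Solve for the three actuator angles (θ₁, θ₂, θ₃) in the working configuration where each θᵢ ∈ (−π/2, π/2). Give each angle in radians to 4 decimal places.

arm 1 (φ=0.0°): x'=0.0225, y'=0.1295
  A cos θ + B sin θ = C:  0.0475·cos θ + -0.4389·sin θ = -0.1055
  √(A²+B²)=0.4415;  θ1 = -1.4630+1.8122 ≈ 0.3492
rotate P by −φ2: (0.1009, -0.0842, -0.4389)
  e−x'=-0.0309;  (l²−L²−(e−x')²−y'²−z²)/2L = -0.0689
  γ=atan2(-0.4389,-0.0309)=-1.6411;  ψ=arccos(-0.1567)=1.7281;  θ2=γ+ψ≈0.0871
arm 3 (φ=240.0°): x'=-0.1234, y'=-0.0453
  A cos θ + B sin θ = C:  0.1934·cos θ + -0.4389·sin θ = -0.1736
  √(A²+B²)=0.4796;  θ3 = -1.1557+1.9412 ≈ 0.7855

θ₁ = 0.3492, θ₂ = 0.0871, θ₃ = 0.7855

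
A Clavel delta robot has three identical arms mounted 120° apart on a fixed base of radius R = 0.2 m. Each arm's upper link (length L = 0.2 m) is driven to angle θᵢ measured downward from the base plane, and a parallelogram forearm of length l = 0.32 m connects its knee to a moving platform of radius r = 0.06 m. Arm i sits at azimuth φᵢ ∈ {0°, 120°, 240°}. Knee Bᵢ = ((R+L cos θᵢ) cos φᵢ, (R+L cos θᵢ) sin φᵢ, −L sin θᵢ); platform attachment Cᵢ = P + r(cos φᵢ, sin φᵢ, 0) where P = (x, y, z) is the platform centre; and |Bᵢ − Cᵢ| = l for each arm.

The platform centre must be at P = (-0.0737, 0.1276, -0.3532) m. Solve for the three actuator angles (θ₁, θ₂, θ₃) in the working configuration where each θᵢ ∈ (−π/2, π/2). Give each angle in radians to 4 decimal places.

θ₁ = 1.3964, θ₂ = 0.4366, θ₃ = 1.3962

φ1=0.0° → target in arm frame (-0.0737, 0.1276)
  e−x'=0.2137;  (l²−L²−(e−x')²−y'²−z²)/2L = -0.3107
  √(A²+B²)=0.4128;  θ1 = -1.0267+2.4230 ≈ 1.3964
rotate P by −φ2: (0.1474, 0.0000, -0.3532)
  A=-0.0074, B=-0.3532, C=(l²−L²−A²−y'²−z²)/(2L)=-0.1560
  γ=atan2(-0.3532,-0.0074)=-1.5916;  ψ=arccos(-0.4416)=2.0282;  θ2=γ+ψ≈0.4366
φ3=240.0° → target in arm frame (-0.0737, -0.1276)
  A=0.2137, B=-0.3532, C=(l²−L²−A²−y'²−z²)/(2L)=-0.3107
  γ=atan2(-0.3532,0.2137)=-1.0268;  ψ=arccos(-0.7527)=2.4230;  θ3=γ+ψ≈1.3962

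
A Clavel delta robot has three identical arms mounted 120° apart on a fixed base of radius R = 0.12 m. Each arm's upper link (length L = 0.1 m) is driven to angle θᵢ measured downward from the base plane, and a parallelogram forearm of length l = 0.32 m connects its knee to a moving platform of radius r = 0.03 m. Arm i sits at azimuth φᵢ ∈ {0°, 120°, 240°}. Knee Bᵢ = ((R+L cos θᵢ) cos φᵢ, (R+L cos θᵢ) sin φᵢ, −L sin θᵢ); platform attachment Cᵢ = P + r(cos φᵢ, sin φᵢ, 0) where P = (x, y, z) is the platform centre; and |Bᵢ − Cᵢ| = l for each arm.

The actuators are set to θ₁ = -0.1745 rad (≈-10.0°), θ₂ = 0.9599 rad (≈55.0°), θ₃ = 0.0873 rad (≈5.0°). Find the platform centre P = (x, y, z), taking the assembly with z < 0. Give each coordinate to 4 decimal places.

(0.0742, -0.0859, -0.2689)

φ1=0.0°: virtual centre (0.1885, 0.0000, 0.0174), radius l
φ2=120.0°: virtual centre (-0.0737, 0.1276, -0.0819), radius l
φ3=240.0°: virtual centre (-0.0948, -0.1642, -0.0087), radius l
eliminate P² terms by subtracting sphere 1 from 2 and 3
linear system: -0.5243x+0.2552y = -0.0074−-0.1985z; -0.5666x+-0.3284y = 0.0002−-0.0522z
Cramer: x(z) = 0.0075-0.2479z;  y(z) = -0.0136+0.2688z
quadratic in z: (1.1337)z²+(0.0477)z+(-0.0692)=0, √Δ=0.5621 → z ∈ {-0.2689, 0.2269}; z = -0.2689 (taking z<0)
x = 0.0742, y = -0.0859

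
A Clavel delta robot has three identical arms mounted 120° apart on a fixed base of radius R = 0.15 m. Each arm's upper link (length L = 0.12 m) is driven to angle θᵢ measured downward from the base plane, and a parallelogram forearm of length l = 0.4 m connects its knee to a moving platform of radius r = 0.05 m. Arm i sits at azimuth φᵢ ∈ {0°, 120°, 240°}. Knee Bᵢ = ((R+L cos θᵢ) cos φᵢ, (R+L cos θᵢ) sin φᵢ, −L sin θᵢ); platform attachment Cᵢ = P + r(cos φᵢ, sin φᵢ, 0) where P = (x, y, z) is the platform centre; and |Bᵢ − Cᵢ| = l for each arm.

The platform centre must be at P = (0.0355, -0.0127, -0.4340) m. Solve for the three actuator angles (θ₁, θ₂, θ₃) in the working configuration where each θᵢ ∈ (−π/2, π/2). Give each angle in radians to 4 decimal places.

rotate P by −φ1: (0.0355, -0.0127, -0.4340)
  A cos θ + B sin θ = C:  0.0645·cos θ + -0.4340·sin θ = -0.1962
  θ1 = atan2(B,A) + arccos(C/0.4388) = 0.6110
rotate P by −φ2: (-0.0287, -0.0244, -0.4340)
  A cos θ + B sin θ = C:  0.1287·cos θ + -0.4340·sin θ = -0.2497
  γ=atan2(-0.4340,0.1287)=-1.2824;  ψ=arccos(-0.5516)=2.1551;  θ2=γ+ψ≈0.8726
arm 3 (φ=240.0°): x'=-0.0068, y'=0.0371
  A cos θ + B sin θ = C:  0.1068·cos θ + -0.4340·sin θ = -0.2314
  √(A²+B²)=0.4469;  θ3 = -1.3296+2.1149 ≈ 0.7853

θ₁ = 0.6110, θ₂ = 0.8726, θ₃ = 0.7853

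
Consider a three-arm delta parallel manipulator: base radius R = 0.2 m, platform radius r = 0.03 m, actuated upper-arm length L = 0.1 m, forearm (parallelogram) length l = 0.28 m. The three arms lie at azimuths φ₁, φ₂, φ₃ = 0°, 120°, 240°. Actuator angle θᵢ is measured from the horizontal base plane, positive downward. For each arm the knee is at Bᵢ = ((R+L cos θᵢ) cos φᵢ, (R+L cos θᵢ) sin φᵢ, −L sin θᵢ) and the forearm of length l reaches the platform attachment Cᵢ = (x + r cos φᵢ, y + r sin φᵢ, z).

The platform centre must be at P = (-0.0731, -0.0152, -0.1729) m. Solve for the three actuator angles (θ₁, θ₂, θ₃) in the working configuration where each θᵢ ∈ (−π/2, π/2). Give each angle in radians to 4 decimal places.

arm 1 (φ=0.0°): x'=-0.0731, y'=-0.0152
  A cos θ + B sin θ = C:  0.2431·cos θ + -0.1729·sin θ = -0.1041
  γ=atan2(-0.1729,0.2431)=-0.6182;  ψ=arccos(-0.3490)=1.9273;  θ1=γ+ψ≈1.3091
arm 2 (φ=120.0°): x'=0.0234, y'=0.0709
  A=0.1466, B=-0.1729, C=(l²−L²−A²−y'²−z²)/(2L)=0.0599
  θ2 = atan2(B,A) + arccos(C/0.2267) = 0.4359
φ3=240.0° → target in arm frame (0.0497, -0.0557)
  A cos θ + B sin θ = C:  0.1203·cos θ + -0.1729·sin θ = 0.1047
  γ=atan2(-0.1729,0.1203)=-0.9630;  ψ=arccos(0.4969)=1.0507;  θ3=γ+ψ≈0.0878

θ₁ = 1.3091, θ₂ = 0.4359, θ₃ = 0.0878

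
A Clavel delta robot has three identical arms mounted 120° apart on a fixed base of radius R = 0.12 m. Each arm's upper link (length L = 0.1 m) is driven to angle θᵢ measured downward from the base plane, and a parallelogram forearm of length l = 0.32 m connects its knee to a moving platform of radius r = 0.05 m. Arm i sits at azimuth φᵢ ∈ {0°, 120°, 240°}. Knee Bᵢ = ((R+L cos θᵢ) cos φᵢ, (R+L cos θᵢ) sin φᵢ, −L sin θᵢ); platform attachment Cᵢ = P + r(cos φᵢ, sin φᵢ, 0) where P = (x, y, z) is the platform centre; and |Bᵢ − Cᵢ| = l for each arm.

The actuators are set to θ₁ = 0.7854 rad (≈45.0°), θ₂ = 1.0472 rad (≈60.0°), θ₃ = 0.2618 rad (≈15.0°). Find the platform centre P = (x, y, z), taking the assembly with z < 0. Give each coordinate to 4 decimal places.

arm 1 at φ=0.0°: e+L cos θ1 = 0.1407;  S1 = (0.1407, 0.0000, -0.0707)
S2 = (0.1200·cos120.0°, 0.1200·sin120.0°, -0.0866) = (-0.0600, 0.1039, -0.0866)
arm 3 at φ=240.0°: e+L cos θ3 = 0.1666;  S3 = (-0.0833, -0.1443, -0.0259)
|S₂|²−|S₁|² = -0.0029;  |S₃|²−|S₁|² = 0.0036
[-0.4014 0.2078 -0.0318]·P = -0.0029;  [-0.4480 -0.2885 0.0897]·P = 0.0036
Cramer: x(z) = 0.0004+0.0453z;  y(z) = -0.0132+0.2404z
sphere 1 gives Az²+Bz+C=0 with A=1.0598, B=0.1224, C=-0.0775;  B²−4AC=0.3437;  roots -0.3343, 0.2188;  negative root z = -0.3343
x = -0.0147, y = -0.0935

(-0.0147, -0.0935, -0.3343)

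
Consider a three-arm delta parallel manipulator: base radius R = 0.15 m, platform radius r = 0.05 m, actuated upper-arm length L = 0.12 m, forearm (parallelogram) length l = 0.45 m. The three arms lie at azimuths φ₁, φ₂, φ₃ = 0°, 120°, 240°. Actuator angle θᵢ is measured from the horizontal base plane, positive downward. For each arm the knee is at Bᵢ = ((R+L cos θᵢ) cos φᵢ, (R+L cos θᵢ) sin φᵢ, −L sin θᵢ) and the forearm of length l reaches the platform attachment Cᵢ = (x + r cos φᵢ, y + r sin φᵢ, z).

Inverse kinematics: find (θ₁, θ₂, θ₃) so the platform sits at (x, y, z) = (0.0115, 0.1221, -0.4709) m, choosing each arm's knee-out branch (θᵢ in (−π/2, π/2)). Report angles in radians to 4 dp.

arm 1 (φ=0.0°): x'=0.0115, y'=0.1221
  A cos θ + B sin θ = C:  0.0885·cos θ + -0.4709·sin θ = -0.2349
  √(A²+B²)=0.4791;  θ1 = -1.3850+2.0833 ≈ 0.6983
arm 2 (φ=120.0°): x'=0.1000, y'=-0.0710
  e−x'=0.0000;  (l²−L²−(e−x')²−y'²−z²)/2L = -0.1612
  θ2 = atan2(B,A) + arccos(C/0.4709) = 0.3494
rotate P by −φ3: (-0.1115, -0.0511, -0.4709)
  A cos θ + B sin θ = C:  0.2115·cos θ + -0.4709·sin θ = -0.3374
  γ=atan2(-0.4709,0.2115)=-1.1487;  ψ=arccos(-0.6537)=2.2832;  θ3=γ+ψ≈1.1346

θ₁ = 0.6983, θ₂ = 0.3494, θ₃ = 1.1346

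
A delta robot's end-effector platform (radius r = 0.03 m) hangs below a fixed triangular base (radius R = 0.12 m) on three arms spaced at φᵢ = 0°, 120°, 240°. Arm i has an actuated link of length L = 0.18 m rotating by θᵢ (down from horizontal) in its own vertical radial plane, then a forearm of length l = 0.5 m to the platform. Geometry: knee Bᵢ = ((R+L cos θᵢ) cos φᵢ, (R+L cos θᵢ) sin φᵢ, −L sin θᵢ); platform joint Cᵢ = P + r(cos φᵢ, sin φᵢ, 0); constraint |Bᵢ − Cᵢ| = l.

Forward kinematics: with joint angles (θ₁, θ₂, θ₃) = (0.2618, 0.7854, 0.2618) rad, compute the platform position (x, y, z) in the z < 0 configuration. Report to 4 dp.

(0.0628, -0.1087, -0.4913)

centre 1 = (0.2639·cos0.0°, 0.2639·sin0.0°, -0.0466) = (0.2639, 0.0000, -0.0466)
φ2=120.0°: virtual centre (-0.1086, 0.1882, -0.1273), radius l
centre 3 = (0.2639·cos240.0°, 0.2639·sin240.0°, -0.0466) = (-0.1319, -0.2285, -0.0466)
|centre ₂|²−|centre ₁|² = -0.0084;  |centre ₃|²−|centre ₁|² = 0.0000
linear system: -0.7450x+0.3763y = -0.0084−-0.1614z; -0.7916x+-0.4570y = 0.0000−0.0000z
Cramer: x(z) = 0.0060-0.1155z;  y(z) = -0.0104+0.2001z
sphere 1 gives Az²+Bz+C=0 with A=1.0534, B=0.1486, C=-0.1812;  B²−4AC=0.7857;  roots -0.4913, 0.3502;  negative root z = -0.4913
x = 0.0628, y = -0.1087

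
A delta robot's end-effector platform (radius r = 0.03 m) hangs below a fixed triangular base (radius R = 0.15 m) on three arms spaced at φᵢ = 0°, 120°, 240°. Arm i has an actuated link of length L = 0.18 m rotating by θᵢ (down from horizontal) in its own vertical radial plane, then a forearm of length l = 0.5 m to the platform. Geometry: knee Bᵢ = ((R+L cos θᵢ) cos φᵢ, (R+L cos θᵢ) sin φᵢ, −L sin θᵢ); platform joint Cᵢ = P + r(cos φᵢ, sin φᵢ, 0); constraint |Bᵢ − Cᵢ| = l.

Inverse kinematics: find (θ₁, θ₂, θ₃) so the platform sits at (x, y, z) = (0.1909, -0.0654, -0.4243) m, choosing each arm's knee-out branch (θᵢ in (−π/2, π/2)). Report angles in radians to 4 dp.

θ₁ = -0.3491, θ₂ = 0.8727, θ₃ = 0.5236

φ1=0.0° → target in arm frame (0.1909, -0.0654)
  A=-0.0709, B=-0.4243, C=(l²−L²−A²−y'²−z²)/(2L)=0.0785
  γ=atan2(-0.4243,-0.0709)=-1.7364;  ψ=arccos(0.1825)=1.3873;  θ1=γ+ψ≈-0.3491
arm 2 (φ=120.0°): x'=-0.1521, y'=-0.1326
  e−x'=0.2721;  (l²−L²−(e−x')²−y'²−z²)/2L = -0.1501
  γ=atan2(-0.4243,0.2721)=-1.0006;  ψ=arccos(-0.2979)=1.8733;  θ2=γ+ψ≈0.8727
φ3=240.0° → target in arm frame (-0.0388, 0.1980)
  A=0.1588, B=-0.4243, C=(l²−L²−A²−y'²−z²)/(2L)=-0.0746
  √(A²+B²)=0.4530;  θ3 = -1.2126+1.7363 ≈ 0.5236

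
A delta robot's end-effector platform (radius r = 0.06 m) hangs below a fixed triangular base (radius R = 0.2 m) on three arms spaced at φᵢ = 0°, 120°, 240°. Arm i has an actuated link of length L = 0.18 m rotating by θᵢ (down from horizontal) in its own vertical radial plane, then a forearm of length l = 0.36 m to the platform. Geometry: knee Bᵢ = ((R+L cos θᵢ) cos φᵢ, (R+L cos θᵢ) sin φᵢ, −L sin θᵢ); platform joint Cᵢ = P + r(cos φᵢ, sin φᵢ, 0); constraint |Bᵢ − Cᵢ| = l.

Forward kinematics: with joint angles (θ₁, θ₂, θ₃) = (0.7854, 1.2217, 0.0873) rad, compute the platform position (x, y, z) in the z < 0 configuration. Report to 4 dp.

φ1=0.0°: virtual centre (0.2673, 0.0000, -0.1273), radius l
S2 = (0.2016·cos120.0°, 0.2016·sin120.0°, -0.1691) = (-0.1008, 0.1746, -0.1691)
S3 = (0.3193·cos240.0°, 0.3193·sin240.0°, -0.0157) = (-0.1597, -0.2765, -0.0157)
eliminate P² terms by subtracting sphere 1 from 2 and 3
plane₁₂: -0.7361x+0.3491y+-0.0837z = -0.0184
Cramer: x(z) = 0.0072+0.0448z;  y(z) = -0.0375+0.3343z
into |P−S₁|² = l²: 1.1138z² + 0.2062z + -0.0444 = 0;  Δ = 0.2401;  z = -0.3126 or 0.1274 → z<0 root = -0.3126
x = -0.0068, y = -0.1420

(-0.0068, -0.1420, -0.3126)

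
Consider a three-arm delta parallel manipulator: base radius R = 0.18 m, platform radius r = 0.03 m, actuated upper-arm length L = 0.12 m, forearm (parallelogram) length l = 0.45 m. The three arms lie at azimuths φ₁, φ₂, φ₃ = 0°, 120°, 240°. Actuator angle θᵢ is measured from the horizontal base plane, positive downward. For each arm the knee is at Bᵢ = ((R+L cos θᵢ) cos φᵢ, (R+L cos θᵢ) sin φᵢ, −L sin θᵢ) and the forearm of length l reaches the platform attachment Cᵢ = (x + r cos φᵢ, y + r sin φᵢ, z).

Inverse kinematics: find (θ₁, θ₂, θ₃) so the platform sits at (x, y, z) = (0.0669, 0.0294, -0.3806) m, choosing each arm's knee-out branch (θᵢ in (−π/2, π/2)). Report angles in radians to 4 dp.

θ₁ = -0.1742, θ₂ = 0.2616, θ₃ = 0.5238

arm 1 (φ=0.0°): x'=0.0669, y'=0.0294
  A=0.0831, B=-0.3806, C=(l²−L²−A²−y'²−z²)/(2L)=0.1478
  γ=atan2(-0.3806,0.0831)=-1.3558;  ψ=arccos(0.3794)=1.1816;  θ1=γ+ψ≈-0.1742
arm 2 (φ=120.0°): x'=-0.0080, y'=-0.0726
  e−x'=0.1580;  (l²−L²−(e−x')²−y'²−z²)/2L = 0.0542
  √(A²+B²)=0.4121;  θ2 = -1.1773+1.4389 ≈ 0.2616
rotate P by −φ3: (-0.0589, 0.0432, -0.3806)
  A cos θ + B sin θ = C:  0.2089·cos θ + -0.3806·sin θ = -0.0095
  √(A²+B²)=0.4342;  θ3 = -1.0688+1.5926 ≈ 0.5238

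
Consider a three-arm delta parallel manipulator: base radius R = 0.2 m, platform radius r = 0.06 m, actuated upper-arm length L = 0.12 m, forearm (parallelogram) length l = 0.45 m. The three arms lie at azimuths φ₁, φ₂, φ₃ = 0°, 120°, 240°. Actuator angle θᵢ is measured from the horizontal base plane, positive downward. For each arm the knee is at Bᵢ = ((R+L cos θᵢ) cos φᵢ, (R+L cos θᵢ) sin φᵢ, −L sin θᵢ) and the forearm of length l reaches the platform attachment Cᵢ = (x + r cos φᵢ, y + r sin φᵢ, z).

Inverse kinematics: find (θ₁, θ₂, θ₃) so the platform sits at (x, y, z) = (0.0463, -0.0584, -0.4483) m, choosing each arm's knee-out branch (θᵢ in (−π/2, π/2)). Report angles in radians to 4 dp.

θ₁ = 0.4361, θ₂ = 0.9595, θ₃ = 0.5231

rotate P by −φ1: (0.0463, -0.0584, -0.4483)
  e−x'=0.0937;  (l²−L²−(e−x')²−y'²−z²)/2L = -0.1044
  θ1 = atan2(B,A) + arccos(C/0.4580) = 0.4361
arm 2 (φ=120.0°): x'=-0.0737, y'=-0.0109
  A cos θ + B sin θ = C:  0.2137·cos θ + -0.4483·sin θ = -0.2445
  γ=atan2(-0.4483,0.2137)=-1.1259;  ψ=arccos(-0.4922)=2.0854;  θ2=γ+ψ≈0.9595
arm 3 (φ=240.0°): x'=0.0274, y'=0.0693
  e−x'=0.1126;  (l²−L²−(e−x')²−y'²−z²)/2L = -0.1264
  θ3 = atan2(B,A) + arccos(C/0.4622) = 0.5231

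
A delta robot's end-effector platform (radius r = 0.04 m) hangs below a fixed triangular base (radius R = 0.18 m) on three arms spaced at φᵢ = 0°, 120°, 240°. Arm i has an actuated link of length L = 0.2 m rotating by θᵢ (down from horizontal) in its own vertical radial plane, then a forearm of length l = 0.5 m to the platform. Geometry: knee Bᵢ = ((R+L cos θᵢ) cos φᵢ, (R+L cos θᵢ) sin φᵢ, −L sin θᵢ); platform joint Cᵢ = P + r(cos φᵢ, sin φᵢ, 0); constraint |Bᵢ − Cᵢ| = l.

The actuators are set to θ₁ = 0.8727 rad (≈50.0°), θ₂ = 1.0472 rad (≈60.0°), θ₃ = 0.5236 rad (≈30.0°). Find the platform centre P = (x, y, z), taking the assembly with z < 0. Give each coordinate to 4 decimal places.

(-0.0171, -0.1041, -0.5501)

arm 1 at φ=0.0°: e+L cos θ1 = 0.2686;  O1 = (0.2686, 0.0000, -0.1532)
φ2=120.0°: virtual centre (-0.1200, 0.2078, -0.1732), radius l
O3 = (0.3132·cos240.0°, 0.3132·sin240.0°, -0.1000) = (-0.1566, -0.2712, -0.1000)
|O₂|²−|O₁|² = -0.0080;  |O₃|²−|O₁|² = 0.0125
plane₁₂: -0.7771x+0.4157y+-0.0400z = -0.0080
Cramer: x(z) = -0.0011+0.0291z;  y(z) = -0.0213+0.1506z
into |P−O₁|² = l²: 1.0235z² + 0.2843z + -0.1534 = 0;  Δ = 0.7087;  z = -0.5501 or 0.2724 → z<0 root = -0.5501
x = -0.0171, y = -0.1041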